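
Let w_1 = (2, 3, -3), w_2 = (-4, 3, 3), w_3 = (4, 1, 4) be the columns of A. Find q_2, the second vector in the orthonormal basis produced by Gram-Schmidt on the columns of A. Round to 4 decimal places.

q_2 = (-0.5869, 0.7337, 0.3424)

w_1 = (2, 3, -3); ‖w_1‖ = 4.6904, so q_1 = (0.4264, 0.6396, -0.6396).
q_1·w_2 = 0.4264·(-4) + 0.6396·3 + (-0.6396)·3 = -1.7056.
u_2 = w_2 + 1.7056·q_1 = (-3.2727, 4.0909, 1.9091).
‖u_2‖ = 5.5759, so q_2 = (-0.5869, 0.7337, 0.3424).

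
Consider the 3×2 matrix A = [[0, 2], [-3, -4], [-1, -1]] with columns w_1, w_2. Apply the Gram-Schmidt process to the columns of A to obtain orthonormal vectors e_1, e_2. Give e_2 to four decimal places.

w_1 = (0, -3, -1); ‖w_1‖ = 3.1623, so e_1 = (0.0000, -0.9487, -0.3162).
e_1·w_2 = 0.0000·2 + (-0.9487)·(-4) + (-0.3162)·(-1) = 4.1110.
u_2 = w_2 − 4.1110·e_1 = (2.0000, -0.1000, 0.3000).
‖u_2‖ = 2.0248, so e_2 = (0.9877, -0.0494, 0.1482).

e_2 = (0.9877, -0.0494, 0.1482)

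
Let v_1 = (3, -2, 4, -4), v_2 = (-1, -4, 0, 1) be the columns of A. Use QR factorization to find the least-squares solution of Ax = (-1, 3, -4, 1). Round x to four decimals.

v_1 = (3, -2, 4, -4); ‖v_1‖ = 6.7082, so e_1 = (0.4472, -0.2981, 0.5963, -0.5963).
e_1·v_2 = 0.4472·(-1) + (-0.2981)·(-4) + 0.5963·0 + (-0.5963)·1 = 0.1491.
u_2 = v_2 − 0.1491·e_1 = (-1.0667, -3.9556, -0.0889, 1.0889).
‖u_2‖ = 4.2400, so e_2 = (-0.2516, -0.9329, -0.0210, 0.2568).
Qᵀb = (-4.3231, -2.2065).
Back-substitute: x_2 = -2.2065/4.2400 = -0.5204.
x_1 = (-4.3231 − 0.1491·(-0.5204))/6.7082 = -0.6329.

x = (-0.6329, -0.5204)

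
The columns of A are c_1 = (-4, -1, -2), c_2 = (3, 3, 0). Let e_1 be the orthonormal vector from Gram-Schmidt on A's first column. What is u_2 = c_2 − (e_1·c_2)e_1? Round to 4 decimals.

c_1 = (-4, -1, -2); ‖c_1‖ = 4.5826, so e_1 = (-0.8729, -0.2182, -0.4364).
e_1·c_2 = (-0.8729)·3 + (-0.2182)·3 + (-0.4364)·0 = -3.2733.
u_2 = c_2 + 3.2733·e_1 = (0.1429, 2.2857, -1.4286).

u_2 = (0.1429, 2.2857, -1.4286)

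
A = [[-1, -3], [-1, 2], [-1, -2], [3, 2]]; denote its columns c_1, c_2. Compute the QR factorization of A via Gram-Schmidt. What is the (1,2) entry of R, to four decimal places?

c_1 = (-1, -1, -1, 3); ‖c_1‖ = 3.4641, so q_1 = (-0.2887, -0.2887, -0.2887, 0.8660).
r_{12} = q_1·c_2 = 2.5981.

r_{12} = 2.5981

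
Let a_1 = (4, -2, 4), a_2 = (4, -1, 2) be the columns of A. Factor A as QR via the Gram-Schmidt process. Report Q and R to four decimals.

a_1 = (4, -2, 4); ‖a_1‖ = 6.0000, so e_1 = (0.6667, -0.3333, 0.6667).
e_1·a_2 = 0.6667·4 + (-0.3333)·(-1) + 0.6667·2 = 4.3333.
u_2 = a_2 − 4.3333·e_1 = (1.1111, 0.4444, -0.8889).
‖u_2‖ = 1.4907, so e_2 = (0.7454, 0.2981, -0.5963).

Q = [[0.6667, 0.7454], [-0.3333, 0.2981], [0.6667, -0.5963]], R = [[6.0000, 4.3333], [0.0000, 1.4907]]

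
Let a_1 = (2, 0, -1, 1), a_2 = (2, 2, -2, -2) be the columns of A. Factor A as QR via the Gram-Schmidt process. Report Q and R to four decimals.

Q = [[0.8165, 0.1826], [0.0000, 0.5477], [-0.4082, -0.3651], [0.4082, -0.7303]], R = [[2.4495, 1.6330], [0.0000, 3.6515]]

a_1 = (2, 0, -1, 1); ‖a_1‖ = 2.4495, so q_1 = (0.8165, 0.0000, -0.4082, 0.4082).
q_1·a_2 = 0.8165·2 + 0.0000·2 + (-0.4082)·(-2) + 0.4082·(-2) = 1.6330.
u_2 = a_2 − 1.6330·q_1 = (0.6667, 2.0000, -1.3333, -2.6667).
‖u_2‖ = 3.6515, so q_2 = (0.1826, 0.5477, -0.3651, -0.7303).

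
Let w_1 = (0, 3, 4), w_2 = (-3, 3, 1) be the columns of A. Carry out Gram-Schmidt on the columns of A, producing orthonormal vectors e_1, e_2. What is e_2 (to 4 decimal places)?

e_2 = (-0.8575, 0.4116, -0.3087)

w_1 = (0, 3, 4); ‖w_1‖ = 5.0000, so e_1 = (0.0000, 0.6000, 0.8000).
e_1·w_2 = 0.0000·(-3) + 0.6000·3 + 0.8000·1 = 2.6000.
u_2 = w_2 − 2.6000·e_1 = (-3.0000, 1.4400, -1.0800).
‖u_2‖ = 3.4986, so e_2 = (-0.8575, 0.4116, -0.3087).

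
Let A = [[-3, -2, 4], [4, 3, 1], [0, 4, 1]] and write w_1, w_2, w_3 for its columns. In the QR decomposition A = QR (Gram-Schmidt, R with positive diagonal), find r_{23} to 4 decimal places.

w_1 = (-3, 4, 0); ‖w_1‖ = 5.0000, so e_1 = (-0.6000, 0.8000, 0.0000).
e_1·w_2 = (-0.6000)·(-2) + 0.8000·3 + 0.0000·4 = 3.6000.
u_2 = w_2 − 3.6000·e_1 = (0.1600, 0.1200, 4.0000).
‖u_2‖ = 4.0050, so e_2 = (0.0400, 0.0300, 0.9988).
r_{23} = e_2·w_3 = 1.1885.

r_{23} = 1.1885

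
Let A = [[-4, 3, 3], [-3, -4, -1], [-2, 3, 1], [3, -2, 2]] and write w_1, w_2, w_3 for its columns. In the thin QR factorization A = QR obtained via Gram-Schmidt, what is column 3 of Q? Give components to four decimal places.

q_3 = (0.5819, 0.0336, 0.0046, 0.8125)

q_1 = w_1/‖w_1‖ = (-4, -3, -2, 3)/6.1644 = (-0.6489, -0.4867, -0.3244, 0.4867).
r_{12} = q_1·w_2 = -1.9467.
u_2 = w_2 + 1.9467·q_1 = (1.7368, -4.9474, 2.3684, -1.0526).
‖u_2‖ = 5.8490, so q_2 = (0.2969, -0.8459, 0.4049, -0.1800).
r_{13} = q_1·w_3 = -0.8111; r_{23} = q_2·w_3 = 1.7817.
u_3 = w_3 + 0.8111·q_1 − 1.7817·q_2 = (1.9446, 0.1123, 0.0154, 2.7154).
‖u_3‖ = 3.3418, so q_3 = (0.5819, 0.0336, 0.0046, 0.8125).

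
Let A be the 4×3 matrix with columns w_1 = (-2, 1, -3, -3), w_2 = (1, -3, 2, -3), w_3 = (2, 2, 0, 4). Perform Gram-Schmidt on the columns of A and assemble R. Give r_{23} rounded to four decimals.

r_{23} = -3.6037

w_1 = (-2, 1, -3, -3); ‖w_1‖ = 4.7958, so e_1 = (-0.4170, 0.2085, -0.6255, -0.6255).
e_1·w_2 = (-0.4170)·1 + 0.2085·(-3) + (-0.6255)·2 + (-0.6255)·(-3) = -0.4170.
u_2 = w_2 + 0.4170·e_1 = (0.8261, -2.9130, 1.7391, -3.2609).
‖u_2‖ = 4.7777, so e_2 = (0.1729, -0.6097, 0.3640, -0.6825).
r_{23} = e_2·w_3 = -3.6037.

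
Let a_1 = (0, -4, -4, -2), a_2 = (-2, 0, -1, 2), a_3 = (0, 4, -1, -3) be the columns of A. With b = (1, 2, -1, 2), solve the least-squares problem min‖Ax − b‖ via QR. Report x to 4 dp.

x = (-0.1972, 0.4167, 0.1500)

a_1 = (0, -4, -4, -2); ‖a_1‖ = 6.0000, so e_1 = (0.0000, -0.6667, -0.6667, -0.3333).
e_1·a_2 = 0.0000·(-2) + (-0.6667)·0 + (-0.6667)·(-1) + (-0.3333)·2 = 0.0000.
u_2 = a_2 + 0.0000·e_1 = (-2.0000, 0.0000, -1.0000, 2.0000).
‖u_2‖ = 3.0000, so e_2 = (-0.6667, 0.0000, -0.3333, 0.6667).
e_1·a_3 = 0.0000·0 + (-0.6667)·4 + (-0.6667)·(-1) + (-0.3333)·(-3) = -1.0000; e_2·a_3 = (-0.6667)·0 + 0.0000·4 + (-0.3333)·(-1) + 0.6667·(-3) = -1.6667.
u_3 = a_3 + 1.0000·e_1 + 1.6667·e_2 = (-1.1111, 3.3333, -2.2222, -2.2222).
‖u_3‖ = 4.7140, so e_3 = (-0.2357, 0.7071, -0.4714, -0.4714).
Qᵀb = (-1.3333, 1.0000, 0.7071).
Back-substitute: x_3 = 0.7071/4.7140 = 0.1500.
x_2 = (1.0000 + 1.6667·0.1500)/3.0000 = 0.4167.
x_1 = (-1.3333 + 0.0000·0.4167 + 1.0000·0.1500)/6.0000 = -0.1972.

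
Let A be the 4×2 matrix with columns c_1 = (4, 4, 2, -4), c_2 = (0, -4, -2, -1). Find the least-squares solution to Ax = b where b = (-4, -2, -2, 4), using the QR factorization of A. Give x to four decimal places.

x = (-0.9522, -0.3445)

c_1 = (4, 4, 2, -4); ‖c_1‖ = 7.2111, so e_1 = (0.5547, 0.5547, 0.2774, -0.5547).
e_1·c_2 = 0.5547·0 + 0.5547·(-4) + 0.2774·(-2) + (-0.5547)·(-1) = -2.2188.
u_2 = c_2 + 2.2188·e_1 = (1.2308, -2.7692, -1.3846, -2.2308).
‖u_2‖ = 4.0096, so e_2 = (0.3070, -0.6906, -0.3453, -0.5564).
Qᵀb = (-6.1017, -1.3813).
Back-substitute: x_2 = -1.3813/4.0096 = -0.3445.
x_1 = (-6.1017 + 2.2188·(-0.3445))/7.2111 = -0.9522.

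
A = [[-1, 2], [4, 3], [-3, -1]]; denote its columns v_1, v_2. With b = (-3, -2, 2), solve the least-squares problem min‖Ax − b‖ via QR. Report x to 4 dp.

x = (0.1436, -1.1333)

v_1 = (-1, 4, -3); ‖v_1‖ = 5.0990, so q_1 = (-0.1961, 0.7845, -0.5883).
q_1·v_2 = (-0.1961)·2 + 0.7845·3 + (-0.5883)·(-1) = 2.5495.
u_2 = v_2 − 2.5495·q_1 = (2.5000, 1.0000, 0.5000).
‖u_2‖ = 2.7386, so q_2 = (0.9129, 0.3651, 0.1826).
Qᵀb = (-2.1573, -3.1038).
Back-substitute: x_2 = -3.1038/2.7386 = -1.1333.
x_1 = (-2.1573 − 2.5495·(-1.1333))/5.0990 = 0.1436.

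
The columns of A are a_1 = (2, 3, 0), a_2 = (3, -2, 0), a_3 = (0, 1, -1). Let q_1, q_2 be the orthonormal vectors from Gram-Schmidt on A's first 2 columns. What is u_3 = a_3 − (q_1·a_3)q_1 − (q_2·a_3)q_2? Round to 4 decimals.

q_1 = a_1/‖a_1‖ = (2, 3, 0)/3.6056 = (0.5547, 0.8321, 0.0000).
r_{12} = q_1·a_2 = 0.0000.
u_2 = a_2 + 0.0000·q_1 = (3.0000, -2.0000, 0.0000).
‖u_2‖ = 3.6056, so q_2 = (0.8321, -0.5547, 0.0000).
r_{13} = q_1·a_3 = 0.8321; r_{23} = q_2·a_3 = -0.5547.
u_3 = a_3 − 0.8321·q_1 + 0.5547·q_2 = (0.0000, 0.0000, -1.0000).

u_3 = (0.0000, 0.0000, -1.0000)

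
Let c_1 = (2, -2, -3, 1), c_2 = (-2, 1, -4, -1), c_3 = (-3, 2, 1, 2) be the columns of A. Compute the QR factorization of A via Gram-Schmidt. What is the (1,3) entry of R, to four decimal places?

r_{13} = -2.5927

q_1 = c_1/‖c_1‖ = (2, -2, -3, 1)/4.2426 = (0.4714, -0.4714, -0.7071, 0.2357).
r_{13} = q_1·c_3 = -2.5927.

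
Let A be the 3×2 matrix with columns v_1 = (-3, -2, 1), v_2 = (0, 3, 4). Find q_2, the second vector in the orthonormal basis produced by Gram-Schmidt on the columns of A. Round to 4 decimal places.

q_2 = (-0.0862, 0.5460, 0.8333)

v_1 = (-3, -2, 1); ‖v_1‖ = 3.7417, so q_1 = (-0.8018, -0.5345, 0.2673).
q_1·v_2 = (-0.8018)·0 + (-0.5345)·3 + 0.2673·4 = -0.5345.
u_2 = v_2 + 0.5345·q_1 = (-0.4286, 2.7143, 4.1429).
‖u_2‖ = 4.9713, so q_2 = (-0.0862, 0.5460, 0.8333).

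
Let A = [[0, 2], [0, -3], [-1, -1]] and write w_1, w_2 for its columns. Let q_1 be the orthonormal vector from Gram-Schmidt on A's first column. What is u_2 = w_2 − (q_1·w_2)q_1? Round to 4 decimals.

u_2 = (2.0000, -3.0000, 0.0000)

q_1 = w_1/‖w_1‖ = (0, 0, -1)/1.0000 = (0.0000, 0.0000, -1.0000).
r_{12} = q_1·w_2 = 1.0000.
u_2 = w_2 − 1.0000·q_1 = (2.0000, -3.0000, 0.0000).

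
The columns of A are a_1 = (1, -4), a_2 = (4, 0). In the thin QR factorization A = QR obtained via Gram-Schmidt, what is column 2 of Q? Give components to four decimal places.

e_2 = (0.9701, 0.2425)

a_1 = (1, -4); ‖a_1‖ = 4.1231, so e_1 = (0.2425, -0.9701).
e_1·a_2 = 0.2425·4 + (-0.9701)·0 = 0.9701.
u_2 = a_2 − 0.9701·e_1 = (3.7647, 0.9412).
‖u_2‖ = 3.8806, so e_2 = (0.9701, 0.2425).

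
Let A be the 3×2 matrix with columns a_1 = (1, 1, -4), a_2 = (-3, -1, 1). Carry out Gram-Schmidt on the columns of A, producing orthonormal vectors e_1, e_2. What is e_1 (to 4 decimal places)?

a_1 = (1, 1, -4); ‖a_1‖ = 4.2426, so e_1 = (0.2357, 0.2357, -0.9428).

e_1 = (0.2357, 0.2357, -0.9428)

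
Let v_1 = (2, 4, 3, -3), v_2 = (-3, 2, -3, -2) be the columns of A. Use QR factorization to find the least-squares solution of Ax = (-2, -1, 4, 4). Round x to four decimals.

v_1 = (2, 4, 3, -3); ‖v_1‖ = 6.1644, so e_1 = (0.3244, 0.6489, 0.4867, -0.4867).
e_1·v_2 = 0.3244·(-3) + 0.6489·2 + 0.4867·(-3) + (-0.4867)·(-2) = -0.1622.
u_2 = v_2 + 0.1622·e_1 = (-2.9474, 2.1053, -2.9211, -2.0789).
‖u_2‖ = 5.0964, so e_2 = (-0.5783, 0.4131, -0.5732, -0.4079).
Qᵀb = (-1.2978, -3.1808).
Back-substitute: x_2 = -3.1808/5.0964 = -0.6241.
x_1 = (-1.2978 + 0.1622·(-0.6241))/6.1644 = -0.2270.

x = (-0.2270, -0.6241)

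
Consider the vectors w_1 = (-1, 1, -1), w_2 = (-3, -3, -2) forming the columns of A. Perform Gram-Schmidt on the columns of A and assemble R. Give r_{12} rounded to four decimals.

r_{12} = 1.1547

w_1 = (-1, 1, -1); ‖w_1‖ = 1.7321, so q_1 = (-0.5774, 0.5774, -0.5774).
r_{12} = q_1·w_2 = 1.1547.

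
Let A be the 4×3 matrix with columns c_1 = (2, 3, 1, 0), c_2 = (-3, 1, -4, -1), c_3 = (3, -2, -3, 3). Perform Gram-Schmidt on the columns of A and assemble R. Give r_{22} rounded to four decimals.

e_1 = c_1/‖c_1‖ = (2, 3, 1, 0)/3.7417 = (0.5345, 0.8018, 0.2673, 0.0000).
r_{12} = e_1·c_2 = -1.8708.
u_2 = c_2 + 1.8708·e_1 = (-2.0000, 2.5000, -3.5000, -1.0000).
r_{22} = ‖u_2‖ = 4.8477.

r_{22} = 4.8477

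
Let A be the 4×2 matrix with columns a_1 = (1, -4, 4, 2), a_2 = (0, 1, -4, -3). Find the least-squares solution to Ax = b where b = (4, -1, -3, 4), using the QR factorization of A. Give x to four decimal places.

x = (0.2727, 0.2343)

e_1 = a_1/‖a_1‖ = (1, -4, 4, 2)/6.0828 = (0.1644, -0.6576, 0.6576, 0.3288).
r_{12} = e_1·a_2 = -4.2744.
u_2 = a_2 + 4.2744·e_1 = (0.7027, -1.8108, -1.1892, -1.5946).
‖u_2‖ = 2.7802, so e_2 = (0.2527, -0.6513, -0.4277, -0.5735).
Qᵀb = (0.6576, 0.6513).
Back-substitute: x_2 = 0.6513/2.7802 = 0.2343.
x_1 = (0.6576 + 4.2744·0.2343)/6.0828 = 0.2727.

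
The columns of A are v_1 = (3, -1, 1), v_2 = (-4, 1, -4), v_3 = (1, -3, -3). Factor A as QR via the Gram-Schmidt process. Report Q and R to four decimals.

e_1 = v_1/‖v_1‖ = (3, -1, 1)/3.3166 = (0.9045, -0.3015, 0.3015).
r_{12} = e_1·v_2 = -5.1257.
u_2 = v_2 + 5.1257·e_1 = (0.6364, -0.5455, -2.4545).
‖u_2‖ = 2.5937, so e_2 = (0.2453, -0.2103, -0.9463).
r_{13} = e_1·v_3 = 0.9045; r_{23} = e_2·v_3 = 3.7153.
u_3 = v_3 − 0.9045·e_1 − 3.7153·e_2 = (-0.7297, -1.9459, 0.2432).
‖u_3‖ = 2.0925, so e_3 = (-0.3487, -0.9300, 0.1162).

Q = [[0.9045, 0.2453, -0.3487], [-0.3015, -0.2103, -0.9300], [0.3015, -0.9463, 0.1162]], R = [[3.3166, -5.1257, 0.9045], [0.0000, 2.5937, 3.7153], [0.0000, 0.0000, 2.0925]]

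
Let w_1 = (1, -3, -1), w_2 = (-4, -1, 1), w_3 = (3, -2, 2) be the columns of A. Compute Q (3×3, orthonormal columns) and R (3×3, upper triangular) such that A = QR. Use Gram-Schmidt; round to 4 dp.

w_1 = (1, -3, -1); ‖w_1‖ = 3.3166, so e_1 = (0.3015, -0.9045, -0.3015).
e_1·w_2 = 0.3015·(-4) + (-0.9045)·(-1) + (-0.3015)·1 = -0.6030.
u_2 = w_2 + 0.6030·e_1 = (-3.8182, -1.5455, 0.8182).
‖u_2‖ = 4.1996, so e_2 = (-0.9092, -0.3680, 0.1948).
e_1·w_3 = 0.3015·3 + (-0.9045)·(-2) + (-0.3015)·2 = 2.1106; e_2·w_3 = (-0.9092)·3 + (-0.3680)·(-2) + 0.1948·2 = -1.6019.
u_3 = w_3 − 2.1106·e_1 + 1.6019·e_2 = (0.9072, -0.6804, 2.9485).
‖u_3‖ = 3.1590, so e_3 = (0.2872, -0.2154, 0.9333).

Q = [[0.3015, -0.9092, 0.2872], [-0.9045, -0.3680, -0.2154], [-0.3015, 0.1948, 0.9333]], R = [[3.3166, -0.6030, 2.1106], [0.0000, 4.1996, -1.6019], [0.0000, 0.0000, 3.1590]]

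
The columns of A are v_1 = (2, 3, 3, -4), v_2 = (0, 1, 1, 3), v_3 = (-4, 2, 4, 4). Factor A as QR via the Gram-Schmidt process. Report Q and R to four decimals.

e_1 = v_1/‖v_1‖ = (2, 3, 3, -4)/6.1644 = (0.3244, 0.4867, 0.4867, -0.6489).
r_{12} = e_1·v_2 = -0.9733.
u_2 = v_2 + 0.9733·e_1 = (0.3158, 1.4737, 1.4737, 2.3684).
‖u_2‖ = 3.1706, so e_2 = (0.0996, 0.4648, 0.4648, 0.7470).
r_{13} = e_1·v_3 = -0.9733; r_{23} = e_2·v_3 = 5.3784.
u_3 = v_3 + 0.9733·e_1 − 5.3784·e_2 = (-4.2199, -0.0262, 1.9738, -0.6492).
‖u_3‖ = 4.7038, so e_3 = (-0.8971, -0.0056, 0.4196, -0.1380).

Q = [[0.3244, 0.0996, -0.8971], [0.4867, 0.4648, -0.0056], [0.4867, 0.4648, 0.4196], [-0.6489, 0.7470, -0.1380]], R = [[6.1644, -0.9733, -0.9733], [0.0000, 3.1706, 5.3784], [0.0000, 0.0000, 4.7038]]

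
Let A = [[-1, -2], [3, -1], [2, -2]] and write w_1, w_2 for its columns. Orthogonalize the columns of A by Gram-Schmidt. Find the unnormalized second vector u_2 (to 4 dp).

u_2 = (-2.3571, 0.0714, -1.2857)

w_1 = (-1, 3, 2); ‖w_1‖ = 3.7417, so e_1 = (-0.2673, 0.8018, 0.5345).
e_1·w_2 = (-0.2673)·(-2) + 0.8018·(-1) + 0.5345·(-2) = -1.3363.
u_2 = w_2 + 1.3363·e_1 = (-2.3571, 0.0714, -1.2857).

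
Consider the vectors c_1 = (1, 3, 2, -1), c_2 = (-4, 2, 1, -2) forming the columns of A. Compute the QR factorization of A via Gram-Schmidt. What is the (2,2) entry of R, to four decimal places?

c_1 = (1, 3, 2, -1); ‖c_1‖ = 3.8730, so e_1 = (0.2582, 0.7746, 0.5164, -0.2582).
e_1·c_2 = 0.2582·(-4) + 0.7746·2 + 0.5164·1 + (-0.2582)·(-2) = 1.5492.
u_2 = c_2 − 1.5492·e_1 = (-4.4000, 0.8000, 0.2000, -1.6000).
r_{22} = ‖u_2‖ = 4.7539.

r_{22} = 4.7539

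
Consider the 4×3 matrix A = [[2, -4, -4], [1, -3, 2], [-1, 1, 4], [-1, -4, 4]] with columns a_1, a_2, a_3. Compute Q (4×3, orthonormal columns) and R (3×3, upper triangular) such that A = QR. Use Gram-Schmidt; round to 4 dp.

a_1 = (2, 1, -1, -1); ‖a_1‖ = 2.6458, so q_1 = (0.7559, 0.3780, -0.3780, -0.3780).
q_1·a_2 = 0.7559·(-4) + 0.3780·(-3) + (-0.3780)·1 + (-0.3780)·(-4) = -3.0237.
u_2 = a_2 + 3.0237·q_1 = (-1.7143, -1.8571, -0.1429, -5.1429).
‖u_2‖ = 5.7321, so q_2 = (-0.2991, -0.3240, -0.0249, -0.8972).
q_1·a_3 = 0.7559·(-4) + 0.3780·2 + (-0.3780)·4 + (-0.3780)·4 = -5.2915; q_2·a_3 = (-0.2991)·(-4) + (-0.3240)·2 + (-0.0249)·4 + (-0.8972)·4 = -3.1402.
u_3 = a_3 + 5.2915·q_1 + 3.1402·q_2 = (-0.9391, 2.9826, 1.9217, -0.8174).
‖u_3‖ = 3.7602, so q_3 = (-0.2498, 0.7932, 0.5111, -0.2174).

Q = [[0.7559, -0.2991, -0.2498], [0.3780, -0.3240, 0.7932], [-0.3780, -0.0249, 0.5111], [-0.3780, -0.8972, -0.2174]], R = [[2.6458, -3.0237, -5.2915], [0.0000, 5.7321, -3.1402], [0.0000, 0.0000, 3.7602]]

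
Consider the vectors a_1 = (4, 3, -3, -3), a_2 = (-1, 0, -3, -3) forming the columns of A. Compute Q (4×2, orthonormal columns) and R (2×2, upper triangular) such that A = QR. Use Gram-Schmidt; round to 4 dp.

Q = [[0.6100, -0.6058], [0.4575, -0.2570], [-0.4575, -0.5324], [-0.4575, -0.5324]], R = [[6.5574, 2.1350], [0.0000, 3.8002]]

a_1 = (4, 3, -3, -3); ‖a_1‖ = 6.5574, so e_1 = (0.6100, 0.4575, -0.4575, -0.4575).
e_1·a_2 = 0.6100·(-1) + 0.4575·0 + (-0.4575)·(-3) + (-0.4575)·(-3) = 2.1350.
u_2 = a_2 − 2.1350·e_1 = (-2.3023, -0.9767, -2.0233, -2.0233).
‖u_2‖ = 3.8002, so e_2 = (-0.6058, -0.2570, -0.5324, -0.5324).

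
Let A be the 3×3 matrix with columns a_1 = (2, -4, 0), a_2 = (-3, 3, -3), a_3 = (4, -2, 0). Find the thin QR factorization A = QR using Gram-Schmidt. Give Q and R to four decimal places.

Q = [[0.4472, -0.3651, 0.8165], [-0.8944, -0.1826, 0.4082], [0.0000, -0.9129, -0.4082]], R = [[4.4721, -4.0249, 3.5777], [0.0000, 3.2863, -1.0954], [0.0000, 0.0000, 2.4495]]

a_1 = (2, -4, 0); ‖a_1‖ = 4.4721, so q_1 = (0.4472, -0.8944, 0.0000).
q_1·a_2 = 0.4472·(-3) + (-0.8944)·3 + 0.0000·(-3) = -4.0249.
u_2 = a_2 + 4.0249·q_1 = (-1.2000, -0.6000, -3.0000).
‖u_2‖ = 3.2863, so q_2 = (-0.3651, -0.1826, -0.9129).
q_1·a_3 = 0.4472·4 + (-0.8944)·(-2) + 0.0000·0 = 3.5777; q_2·a_3 = (-0.3651)·4 + (-0.1826)·(-2) + (-0.9129)·0 = -1.0954.
u_3 = a_3 − 3.5777·q_1 + 1.0954·q_2 = (2.0000, 1.0000, -1.0000).
‖u_3‖ = 2.4495, so q_3 = (0.8165, 0.4082, -0.4082).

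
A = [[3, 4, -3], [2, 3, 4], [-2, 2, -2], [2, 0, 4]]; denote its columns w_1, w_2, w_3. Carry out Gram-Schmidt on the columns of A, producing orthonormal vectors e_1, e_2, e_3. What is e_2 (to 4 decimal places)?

w_1 = (3, 2, -2, 2); ‖w_1‖ = 4.5826, so e_1 = (0.6547, 0.4364, -0.4364, 0.4364).
e_1·w_2 = 0.6547·4 + 0.4364·3 + (-0.4364)·2 + 0.4364·0 = 3.0551.
u_2 = w_2 − 3.0551·e_1 = (2.0000, 1.6667, 3.3333, -1.3333).
‖u_2‖ = 4.4347, so e_2 = (0.4510, 0.3758, 0.7516, -0.3007).

e_2 = (0.4510, 0.3758, 0.7516, -0.3007)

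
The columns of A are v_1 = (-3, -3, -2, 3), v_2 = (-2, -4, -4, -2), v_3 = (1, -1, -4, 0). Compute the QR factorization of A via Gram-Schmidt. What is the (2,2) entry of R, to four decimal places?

r_{22} = 5.2055

q_1 = v_1/‖v_1‖ = (-3, -3, -2, 3)/5.5678 = (-0.5388, -0.5388, -0.3592, 0.5388).
r_{12} = q_1·v_2 = 3.5921.
u_2 = v_2 − 3.5921·q_1 = (-0.0645, -2.0645, -2.7097, -3.9355).
r_{22} = ‖u_2‖ = 5.2055.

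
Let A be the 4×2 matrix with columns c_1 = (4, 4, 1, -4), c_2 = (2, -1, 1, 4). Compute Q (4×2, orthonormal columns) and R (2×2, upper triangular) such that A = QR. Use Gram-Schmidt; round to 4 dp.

Q = [[0.5714, 0.6557], [0.5714, -0.0231], [0.1429, 0.2771], [-0.5714, 0.7019]], R = [[7.0000, -1.5714], [0.0000, 4.4193]]

c_1 = (4, 4, 1, -4); ‖c_1‖ = 7.0000, so q_1 = (0.5714, 0.5714, 0.1429, -0.5714).
q_1·c_2 = 0.5714·2 + 0.5714·(-1) + 0.1429·1 + (-0.5714)·4 = -1.5714.
u_2 = c_2 + 1.5714·q_1 = (2.8980, -0.1020, 1.2245, 3.1020).
‖u_2‖ = 4.4193, so q_2 = (0.6557, -0.0231, 0.2771, 0.7019).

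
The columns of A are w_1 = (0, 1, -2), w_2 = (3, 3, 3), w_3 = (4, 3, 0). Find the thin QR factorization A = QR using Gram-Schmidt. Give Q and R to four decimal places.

Q = [[0.0000, 0.5976, 0.8018], [0.4472, 0.7171, -0.5345], [-0.8944, 0.3586, -0.2673]], R = [[2.2361, -1.3416, 1.3416], [0.0000, 5.0200, 4.5419], [0.0000, 0.0000, 1.6036]]

q_1 = w_1/‖w_1‖ = (0, 1, -2)/2.2361 = (0.0000, 0.4472, -0.8944).
r_{12} = q_1·w_2 = -1.3416.
u_2 = w_2 + 1.3416·q_1 = (3.0000, 3.6000, 1.8000).
‖u_2‖ = 5.0200, so q_2 = (0.5976, 0.7171, 0.3586).
r_{13} = q_1·w_3 = 1.3416; r_{23} = q_2·w_3 = 4.5419.
u_3 = w_3 − 1.3416·q_1 − 4.5419·q_2 = (1.2857, -0.8571, -0.4286).
‖u_3‖ = 1.6036, so q_3 = (0.8018, -0.5345, -0.2673).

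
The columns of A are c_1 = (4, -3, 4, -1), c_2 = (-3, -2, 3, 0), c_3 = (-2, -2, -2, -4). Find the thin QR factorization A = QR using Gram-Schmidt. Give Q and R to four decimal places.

Q = [[0.6172, -0.7767, -0.1192], [-0.4629, -0.3418, -0.4053], [0.6172, 0.5282, -0.3894], [-0.1543, 0.0311, -0.8185]], R = [[6.4807, 0.9258, -0.9258], [0.0000, 4.5981, 1.0563], [0.0000, 0.0000, 5.1017]]

c_1 = (4, -3, 4, -1); ‖c_1‖ = 6.4807, so q_1 = (0.6172, -0.4629, 0.6172, -0.1543).
q_1·c_2 = 0.6172·(-3) + (-0.4629)·(-2) + 0.6172·3 + (-0.1543)·0 = 0.9258.
u_2 = c_2 − 0.9258·q_1 = (-3.5714, -1.5714, 2.4286, 0.1429).
‖u_2‖ = 4.5981, so q_2 = (-0.7767, -0.3418, 0.5282, 0.0311).
q_1·c_3 = 0.6172·(-2) + (-0.4629)·(-2) + 0.6172·(-2) + (-0.1543)·(-4) = -0.9258; q_2·c_3 = (-0.7767)·(-2) + (-0.3418)·(-2) + 0.5282·(-2) + 0.0311·(-4) = 1.0563.
u_3 = c_3 + 0.9258·q_1 − 1.0563·q_2 = (-0.6081, -2.0676, -1.9865, -4.1757).
‖u_3‖ = 5.1017, so q_3 = (-0.1192, -0.4053, -0.3894, -0.8185).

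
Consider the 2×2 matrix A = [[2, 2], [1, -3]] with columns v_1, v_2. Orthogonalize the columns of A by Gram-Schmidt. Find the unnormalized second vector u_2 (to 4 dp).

v_1 = (2, 1); ‖v_1‖ = 2.2361, so q_1 = (0.8944, 0.4472).
q_1·v_2 = 0.8944·2 + 0.4472·(-3) = 0.4472.
u_2 = v_2 − 0.4472·q_1 = (1.6000, -3.2000).

u_2 = (1.6000, -3.2000)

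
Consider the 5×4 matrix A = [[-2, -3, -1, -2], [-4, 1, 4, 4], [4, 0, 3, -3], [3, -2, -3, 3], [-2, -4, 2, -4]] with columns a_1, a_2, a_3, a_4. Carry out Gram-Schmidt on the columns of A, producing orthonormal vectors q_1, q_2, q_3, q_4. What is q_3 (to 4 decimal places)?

q_3 = (-0.1768, 0.4340, 0.7462, -0.2800, 0.3811)

a_1 = (-2, -4, 4, 3, -2); ‖a_1‖ = 7.0000, so q_1 = (-0.2857, -0.5714, 0.5714, 0.4286, -0.2857).
q_1·a_2 = (-0.2857)·(-3) + (-0.5714)·1 + 0.5714·0 + 0.4286·(-2) + (-0.2857)·(-4) = 0.5714.
u_2 = a_2 − 0.5714·q_1 = (-2.8367, 1.3265, -0.3265, -2.2449, -3.8367).
‖u_2‖ = 5.4473, so q_2 = (-0.5208, 0.2435, -0.0599, -0.4121, -0.7043).
q_1·a_3 = (-0.2857)·(-1) + (-0.5714)·4 + 0.5714·3 + 0.4286·(-3) + (-0.2857)·2 = -2.1429; q_2·a_3 = (-0.5208)·(-1) + 0.2435·4 + (-0.0599)·3 + (-0.4121)·(-3) + (-0.7043)·2 = 1.1427.
u_3 = a_3 + 2.1429·q_1 − 1.1427·q_2 = (-1.0172, 2.4972, 4.2930, -1.6107, 2.1926).
‖u_3‖ = 5.7535, so q_3 = (-0.1768, 0.4340, 0.7462, -0.2800, 0.3811).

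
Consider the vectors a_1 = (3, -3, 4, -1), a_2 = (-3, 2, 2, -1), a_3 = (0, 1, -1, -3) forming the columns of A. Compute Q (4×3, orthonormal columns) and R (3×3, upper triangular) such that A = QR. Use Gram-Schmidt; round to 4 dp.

e_1 = a_1/‖a_1‖ = (3, -3, 4, -1)/5.9161 = (0.5071, -0.5071, 0.6761, -0.1690).
r_{12} = e_1·a_2 = -1.0142.
u_2 = a_2 + 1.0142·e_1 = (-2.4857, 1.4857, 2.6857, -1.1714).
‖u_2‖ = 4.1196, so e_2 = (-0.6034, 0.3606, 0.6519, -0.2844).
r_{13} = e_1·a_3 = -0.6761; r_{23} = e_2·a_3 = 0.5618.
u_3 = a_3 + 0.6761·e_1 − 0.5618·e_2 = (0.6818, 0.4545, -0.9091, -2.9545).
‖u_3‖ = 3.1980, so e_3 = (0.2132, 0.1421, -0.2843, -0.9239).

Q = [[0.5071, -0.6034, 0.2132], [-0.5071, 0.3606, 0.1421], [0.6761, 0.6519, -0.2843], [-0.1690, -0.2844, -0.9239]], R = [[5.9161, -1.0142, -0.6761], [0.0000, 4.1196, 0.5618], [0.0000, 0.0000, 3.1980]]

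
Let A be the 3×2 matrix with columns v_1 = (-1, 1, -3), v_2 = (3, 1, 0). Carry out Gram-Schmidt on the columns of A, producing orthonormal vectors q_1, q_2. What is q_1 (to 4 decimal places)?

q_1 = (-0.3015, 0.3015, -0.9045)

v_1 = (-1, 1, -3); ‖v_1‖ = 3.3166, so q_1 = (-0.3015, 0.3015, -0.9045).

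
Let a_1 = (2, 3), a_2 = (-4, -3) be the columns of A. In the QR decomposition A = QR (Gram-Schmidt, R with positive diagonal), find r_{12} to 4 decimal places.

q_1 = a_1/‖a_1‖ = (2, 3)/3.6056 = (0.5547, 0.8321).
r_{12} = q_1·a_2 = -4.7150.

r_{12} = -4.7150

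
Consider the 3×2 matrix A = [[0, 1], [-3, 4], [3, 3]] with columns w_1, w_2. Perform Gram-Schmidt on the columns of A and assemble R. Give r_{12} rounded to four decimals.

w_1 = (0, -3, 3); ‖w_1‖ = 4.2426, so e_1 = (0.0000, -0.7071, 0.7071).
r_{12} = e_1·w_2 = -0.7071.

r_{12} = -0.7071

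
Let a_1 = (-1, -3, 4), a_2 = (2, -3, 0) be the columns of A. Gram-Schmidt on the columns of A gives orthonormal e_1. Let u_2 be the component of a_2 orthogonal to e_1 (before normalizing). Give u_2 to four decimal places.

e_1 = a_1/‖a_1‖ = (-1, -3, 4)/5.0990 = (-0.1961, -0.5883, 0.7845).
r_{12} = e_1·a_2 = 1.3728.
u_2 = a_2 − 1.3728·e_1 = (2.2692, -2.1923, -1.0769).

u_2 = (2.2692, -2.1923, -1.0769)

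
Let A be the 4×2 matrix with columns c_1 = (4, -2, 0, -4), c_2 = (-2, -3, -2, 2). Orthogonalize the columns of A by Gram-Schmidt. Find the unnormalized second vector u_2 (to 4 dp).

u_2 = (-0.8889, -3.5556, -2.0000, 0.8889)

c_1 = (4, -2, 0, -4); ‖c_1‖ = 6.0000, so e_1 = (0.6667, -0.3333, 0.0000, -0.6667).
e_1·c_2 = 0.6667·(-2) + (-0.3333)·(-3) + 0.0000·(-2) + (-0.6667)·2 = -1.6667.
u_2 = c_2 + 1.6667·e_1 = (-0.8889, -3.5556, -2.0000, 0.8889).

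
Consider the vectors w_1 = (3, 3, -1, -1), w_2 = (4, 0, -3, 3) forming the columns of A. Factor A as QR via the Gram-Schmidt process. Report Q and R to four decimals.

Q = [[0.6708, 0.4250], [0.6708, -0.3477], [-0.2236, -0.4636], [-0.2236, 0.6954]], R = [[4.4721, 2.6833], [0.0000, 5.1769]]

w_1 = (3, 3, -1, -1); ‖w_1‖ = 4.4721, so q_1 = (0.6708, 0.6708, -0.2236, -0.2236).
q_1·w_2 = 0.6708·4 + 0.6708·0 + (-0.2236)·(-3) + (-0.2236)·3 = 2.6833.
u_2 = w_2 − 2.6833·q_1 = (2.2000, -1.8000, -2.4000, 3.6000).
‖u_2‖ = 5.1769, so q_2 = (0.4250, -0.3477, -0.4636, 0.6954).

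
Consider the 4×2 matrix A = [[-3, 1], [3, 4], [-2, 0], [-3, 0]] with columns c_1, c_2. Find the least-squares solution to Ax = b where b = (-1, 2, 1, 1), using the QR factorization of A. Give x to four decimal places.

x = (0.0112, 0.4058)

c_1 = (-3, 3, -2, -3); ‖c_1‖ = 5.5678, so q_1 = (-0.5388, 0.5388, -0.3592, -0.5388).
q_1·c_2 = (-0.5388)·1 + 0.5388·4 + (-0.3592)·0 + (-0.5388)·0 = 1.6164.
u_2 = c_2 − 1.6164·q_1 = (1.8710, 3.1290, 0.5806, 0.8710).
‖u_2‖ = 3.7930, so q_2 = (0.4933, 0.8249, 0.1531, 0.2296).
Qᵀb = (0.7184, 1.5393).
Back-substitute: x_2 = 1.5393/3.7930 = 0.4058.
x_1 = (0.7184 − 1.6164·0.4058)/5.5678 = 0.0112.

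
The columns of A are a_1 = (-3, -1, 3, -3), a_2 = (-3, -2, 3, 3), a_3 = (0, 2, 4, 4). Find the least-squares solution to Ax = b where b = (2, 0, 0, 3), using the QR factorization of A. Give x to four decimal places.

q_1 = a_1/‖a_1‖ = (-3, -1, 3, -3)/5.2915 = (-0.5669, -0.1890, 0.5669, -0.5669).
r_{12} = q_1·a_2 = 2.0788.
u_2 = a_2 − 2.0788·q_1 = (-1.8214, -1.6071, 1.8214, 4.1786).
‖u_2‖ = 5.1651, so q_2 = (-0.3526, -0.3112, 0.3526, 0.8090).
r_{13} = q_1·a_3 = -0.3780; r_{23} = q_2·a_3 = 4.0242.
u_3 = a_3 + 0.3780·q_1 − 4.0242·q_2 = (1.2048, 3.1807, 2.7952, 0.5301).
‖u_3‖ = 4.4343, so q_3 = (0.2717, 0.7173, 0.6304, 0.1196).
Qᵀb = (-2.8347, 1.7217, 0.9021).
Back-substitute: x_3 = 0.9021/4.4343 = 0.2034.
x_2 = (1.7217 − 4.0242·0.2034)/5.1651 = 0.1748.
x_1 = (-2.8347 − 2.0788·0.1748 + 0.3780·0.2034)/5.2915 = -0.5899.

x = (-0.5899, 0.1748, 0.2034)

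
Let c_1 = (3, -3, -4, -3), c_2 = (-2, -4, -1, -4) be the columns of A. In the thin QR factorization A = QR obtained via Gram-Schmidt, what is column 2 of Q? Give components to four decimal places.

q_2 = (-0.6967, -0.4858, 0.2063, -0.4858)

c_1 = (3, -3, -4, -3); ‖c_1‖ = 6.5574, so q_1 = (0.4575, -0.4575, -0.6100, -0.4575).
q_1·c_2 = 0.4575·(-2) + (-0.4575)·(-4) + (-0.6100)·(-1) + (-0.4575)·(-4) = 3.3550.
u_2 = c_2 − 3.3550·q_1 = (-3.5349, -2.4651, 1.0465, -2.4651).
‖u_2‖ = 5.0739, so q_2 = (-0.6967, -0.4858, 0.2063, -0.4858).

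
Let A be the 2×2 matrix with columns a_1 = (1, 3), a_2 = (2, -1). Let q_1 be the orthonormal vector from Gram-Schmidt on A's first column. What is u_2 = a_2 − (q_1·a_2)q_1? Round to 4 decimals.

u_2 = (2.1000, -0.7000)

a_1 = (1, 3); ‖a_1‖ = 3.1623, so q_1 = (0.3162, 0.9487).
q_1·a_2 = 0.3162·2 + 0.9487·(-1) = -0.3162.
u_2 = a_2 + 0.3162·q_1 = (2.1000, -0.7000).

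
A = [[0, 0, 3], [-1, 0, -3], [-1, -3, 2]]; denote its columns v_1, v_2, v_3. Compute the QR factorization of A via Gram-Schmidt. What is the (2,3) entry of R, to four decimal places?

q_1 = v_1/‖v_1‖ = (0, -1, -1)/1.4142 = (0.0000, -0.7071, -0.7071).
r_{12} = q_1·v_2 = 2.1213.
u_2 = v_2 − 2.1213·q_1 = (0.0000, 1.5000, -1.5000).
‖u_2‖ = 2.1213, so q_2 = (0.0000, 0.7071, -0.7071).
r_{23} = q_2·v_3 = -3.5355.

r_{23} = -3.5355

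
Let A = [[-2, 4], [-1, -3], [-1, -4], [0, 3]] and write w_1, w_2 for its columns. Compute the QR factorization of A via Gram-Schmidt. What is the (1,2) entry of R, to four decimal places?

w_1 = (-2, -1, -1, 0); ‖w_1‖ = 2.4495, so q_1 = (-0.8165, -0.4082, -0.4082, 0.0000).
r_{12} = q_1·w_2 = -0.4082.

r_{12} = -0.4082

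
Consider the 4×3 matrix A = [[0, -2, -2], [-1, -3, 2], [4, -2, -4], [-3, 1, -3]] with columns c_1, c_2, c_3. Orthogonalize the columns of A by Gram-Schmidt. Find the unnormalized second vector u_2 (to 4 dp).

c_1 = (0, -1, 4, -3); ‖c_1‖ = 5.0990, so e_1 = (0.0000, -0.1961, 0.7845, -0.5883).
e_1·c_2 = 0.0000·(-2) + (-0.1961)·(-3) + 0.7845·(-2) + (-0.5883)·1 = -1.5689.
u_2 = c_2 + 1.5689·e_1 = (-2.0000, -3.3077, -0.7692, 0.0769).

u_2 = (-2.0000, -3.3077, -0.7692, 0.0769)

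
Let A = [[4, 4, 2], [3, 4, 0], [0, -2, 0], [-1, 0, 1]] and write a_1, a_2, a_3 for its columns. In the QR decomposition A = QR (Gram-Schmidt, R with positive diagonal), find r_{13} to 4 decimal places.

r_{13} = 1.3728

a_1 = (4, 3, 0, -1); ‖a_1‖ = 5.0990, so q_1 = (0.7845, 0.5883, 0.0000, -0.1961).
r_{13} = q_1·a_3 = 1.3728.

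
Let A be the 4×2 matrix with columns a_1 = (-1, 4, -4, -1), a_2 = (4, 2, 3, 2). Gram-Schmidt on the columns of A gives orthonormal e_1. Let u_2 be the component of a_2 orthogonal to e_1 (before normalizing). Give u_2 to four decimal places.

u_2 = (3.7059, 3.1765, 1.8235, 1.7059)

e_1 = a_1/‖a_1‖ = (-1, 4, -4, -1)/5.8310 = (-0.1715, 0.6860, -0.6860, -0.1715).
r_{12} = e_1·a_2 = -1.7150.
u_2 = a_2 + 1.7150·e_1 = (3.7059, 3.1765, 1.8235, 1.7059).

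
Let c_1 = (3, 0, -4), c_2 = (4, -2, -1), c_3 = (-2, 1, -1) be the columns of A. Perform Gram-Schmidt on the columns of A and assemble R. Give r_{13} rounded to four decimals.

r_{13} = -0.4000

e_1 = c_1/‖c_1‖ = (3, 0, -4)/5.0000 = (0.6000, 0.0000, -0.8000).
r_{13} = e_1·c_3 = -0.4000.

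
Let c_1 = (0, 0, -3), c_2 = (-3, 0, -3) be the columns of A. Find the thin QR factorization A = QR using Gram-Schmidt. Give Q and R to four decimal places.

Q = [[0.0000, -1.0000], [0.0000, 0.0000], [-1.0000, 0.0000]], R = [[3.0000, 3.0000], [0.0000, 3.0000]]

c_1 = (0, 0, -3); ‖c_1‖ = 3.0000, so e_1 = (0.0000, 0.0000, -1.0000).
e_1·c_2 = 0.0000·(-3) + 0.0000·0 + (-1.0000)·(-3) = 3.0000.
u_2 = c_2 − 3.0000·e_1 = (-3.0000, 0.0000, 0.0000).
‖u_2‖ = 3.0000, so e_2 = (-1.0000, 0.0000, 0.0000).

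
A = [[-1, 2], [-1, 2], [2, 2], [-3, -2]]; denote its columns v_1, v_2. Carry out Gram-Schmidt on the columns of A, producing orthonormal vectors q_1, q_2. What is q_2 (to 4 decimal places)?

q_2 = (0.6508, 0.6508, 0.3254, -0.2169)

v_1 = (-1, -1, 2, -3); ‖v_1‖ = 3.8730, so q_1 = (-0.2582, -0.2582, 0.5164, -0.7746).
q_1·v_2 = (-0.2582)·2 + (-0.2582)·2 + 0.5164·2 + (-0.7746)·(-2) = 1.5492.
u_2 = v_2 − 1.5492·q_1 = (2.4000, 2.4000, 1.2000, -0.8000).
‖u_2‖ = 3.6878, so q_2 = (0.6508, 0.6508, 0.3254, -0.2169).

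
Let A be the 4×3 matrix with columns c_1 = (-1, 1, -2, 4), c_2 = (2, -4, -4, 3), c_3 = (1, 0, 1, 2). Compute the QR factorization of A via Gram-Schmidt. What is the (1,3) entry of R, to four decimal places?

r_{13} = 1.0660

c_1 = (-1, 1, -2, 4); ‖c_1‖ = 4.6904, so q_1 = (-0.2132, 0.2132, -0.4264, 0.8528).
r_{13} = q_1·c_3 = 1.0660.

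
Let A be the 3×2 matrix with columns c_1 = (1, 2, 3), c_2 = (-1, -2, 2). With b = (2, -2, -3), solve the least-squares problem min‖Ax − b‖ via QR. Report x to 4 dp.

c_1 = (1, 2, 3); ‖c_1‖ = 3.7417, so e_1 = (0.2673, 0.5345, 0.8018).
e_1·c_2 = 0.2673·(-1) + 0.5345·(-2) + 0.8018·2 = 0.2673.
u_2 = c_2 − 0.2673·e_1 = (-1.0714, -2.1429, 1.7857).
‖u_2‖ = 2.9881, so e_2 = (-0.3586, -0.7171, 0.5976).
Qᵀb = (-2.9399, -1.0757).
Back-substitute: x_2 = -1.0757/2.9881 = -0.3600.
x_1 = (-2.9399 − 0.2673·(-0.3600))/3.7417 = -0.7600.

x = (-0.7600, -0.3600)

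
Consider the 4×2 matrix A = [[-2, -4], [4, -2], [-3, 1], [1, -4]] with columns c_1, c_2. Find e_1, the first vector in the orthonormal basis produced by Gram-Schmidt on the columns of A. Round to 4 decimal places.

e_1 = (-0.3651, 0.7303, -0.5477, 0.1826)

c_1 = (-2, 4, -3, 1); ‖c_1‖ = 5.4772, so e_1 = (-0.3651, 0.7303, -0.5477, 0.1826).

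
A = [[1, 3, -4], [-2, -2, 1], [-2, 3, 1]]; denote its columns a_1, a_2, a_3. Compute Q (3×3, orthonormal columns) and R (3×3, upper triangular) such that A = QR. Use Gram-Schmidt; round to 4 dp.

Q = [[0.3333, 0.6175, -0.7125], [-0.6667, -0.3800, -0.6412], [-0.6667, 0.6887, 0.2850]], R = [[3.0000, 0.3333, -2.6667], [0.0000, 4.6786, -2.1612], [0.0000, 0.0000, 2.4936]]

e_1 = a_1/‖a_1‖ = (1, -2, -2)/3.0000 = (0.3333, -0.6667, -0.6667).
r_{12} = e_1·a_2 = 0.3333.
u_2 = a_2 − 0.3333·e_1 = (2.8889, -1.7778, 3.2222).
‖u_2‖ = 4.6786, so e_2 = (0.6175, -0.3800, 0.6887).
r_{13} = e_1·a_3 = -2.6667; r_{23} = e_2·a_3 = -2.1612.
u_3 = a_3 + 2.6667·e_1 + 2.1612·e_2 = (-1.7766, -1.5990, 0.7107).
‖u_3‖ = 2.4936, so e_3 = (-0.7125, -0.6412, 0.2850).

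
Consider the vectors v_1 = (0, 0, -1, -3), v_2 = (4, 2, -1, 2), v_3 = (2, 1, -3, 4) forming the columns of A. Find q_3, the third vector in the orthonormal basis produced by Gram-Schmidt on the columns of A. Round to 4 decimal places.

v_1 = (0, 0, -1, -3); ‖v_1‖ = 3.1623, so q_1 = (0.0000, 0.0000, -0.3162, -0.9487).
q_1·v_2 = 0.0000·4 + 0.0000·2 + (-0.3162)·(-1) + (-0.9487)·2 = -1.5811.
u_2 = v_2 + 1.5811·q_1 = (4.0000, 2.0000, -1.5000, 0.5000).
‖u_2‖ = 4.7434, so q_2 = (0.8433, 0.4216, -0.3162, 0.1054).
q_1·v_3 = 0.0000·2 + 0.0000·1 + (-0.3162)·(-3) + (-0.9487)·4 = -2.8460; q_2·v_3 = 0.8433·2 + 0.4216·1 + (-0.3162)·(-3) + 0.1054·4 = 3.4785.
u_3 = v_3 + 2.8460·q_1 − 3.4785·q_2 = (-0.9333, -0.4667, -2.8000, 0.9333).
‖u_3‖ = 3.1305, so q_3 = (-0.2981, -0.1491, -0.8944, 0.2981).

q_3 = (-0.2981, -0.1491, -0.8944, 0.2981)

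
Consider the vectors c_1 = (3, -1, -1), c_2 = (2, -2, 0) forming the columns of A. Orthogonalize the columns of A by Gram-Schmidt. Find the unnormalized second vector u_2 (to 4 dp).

c_1 = (3, -1, -1); ‖c_1‖ = 3.3166, so e_1 = (0.9045, -0.3015, -0.3015).
e_1·c_2 = 0.9045·2 + (-0.3015)·(-2) + (-0.3015)·0 = 2.4121.
u_2 = c_2 − 2.4121·e_1 = (-0.1818, -1.2727, 0.7273).

u_2 = (-0.1818, -1.2727, 0.7273)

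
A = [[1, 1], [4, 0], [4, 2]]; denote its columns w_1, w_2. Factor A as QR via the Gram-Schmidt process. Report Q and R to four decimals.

Q = [[0.1741, 0.4558], [0.6963, -0.6838], [0.6963, 0.5698]], R = [[5.7446, 1.5667], [0.0000, 1.5954]]

w_1 = (1, 4, 4); ‖w_1‖ = 5.7446, so q_1 = (0.1741, 0.6963, 0.6963).
q_1·w_2 = 0.1741·1 + 0.6963·0 + 0.6963·2 = 1.5667.
u_2 = w_2 − 1.5667·q_1 = (0.7273, -1.0909, 0.9091).
‖u_2‖ = 1.5954, so q_2 = (0.4558, -0.6838, 0.5698).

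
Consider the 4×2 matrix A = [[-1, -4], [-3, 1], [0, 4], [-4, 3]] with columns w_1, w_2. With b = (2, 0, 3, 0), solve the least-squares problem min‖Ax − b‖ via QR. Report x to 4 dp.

x = (-0.0412, 0.0844)

w_1 = (-1, -3, 0, -4); ‖w_1‖ = 5.0990, so q_1 = (-0.1961, -0.5883, 0.0000, -0.7845).
q_1·w_2 = (-0.1961)·(-4) + (-0.5883)·1 + 0.0000·4 + (-0.7845)·3 = -2.1573.
u_2 = w_2 + 2.1573·q_1 = (-4.4231, -0.2692, 4.0000, 1.3077).
‖u_2‖ = 6.1111, so q_2 = (-0.7238, -0.0441, 0.6545, 0.2140).
Qᵀb = (-0.3922, 0.5161).
Back-substitute: x_2 = 0.5161/6.1111 = 0.0844.
x_1 = (-0.3922 + 2.1573·0.0844)/5.0990 = -0.0412.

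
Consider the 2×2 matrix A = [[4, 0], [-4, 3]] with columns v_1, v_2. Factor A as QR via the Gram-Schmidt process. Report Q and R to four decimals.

e_1 = v_1/‖v_1‖ = (4, -4)/5.6569 = (0.7071, -0.7071).
r_{12} = e_1·v_2 = -2.1213.
u_2 = v_2 + 2.1213·e_1 = (1.5000, 1.5000).
‖u_2‖ = 2.1213, so e_2 = (0.7071, 0.7071).

Q = [[0.7071, 0.7071], [-0.7071, 0.7071]], R = [[5.6569, -2.1213], [0.0000, 2.1213]]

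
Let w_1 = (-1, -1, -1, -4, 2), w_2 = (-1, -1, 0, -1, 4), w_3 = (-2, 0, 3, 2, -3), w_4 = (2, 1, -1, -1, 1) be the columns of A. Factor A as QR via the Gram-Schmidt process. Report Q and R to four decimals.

q_1 = w_1/‖w_1‖ = (-1, -1, -1, -4, 2)/4.7958 = (-0.2085, -0.2085, -0.2085, -0.8341, 0.4170).
r_{12} = q_1·w_2 = 2.9192.
u_2 = w_2 − 2.9192·q_1 = (-0.3913, -0.3913, 0.6087, 1.4348, 2.7826).
‖u_2‖ = 3.2370, so q_2 = (-0.1209, -0.1209, 0.1880, 0.4432, 0.8596).
r_{13} = q_1·w_3 = -3.1277; r_{23} = q_2·w_3 = -0.8865.
u_3 = w_3 + 3.1277·q_1 + 0.8865·q_2 = (-2.7593, -0.7593, 2.5145, -0.2158, -0.9336).
‖u_3‖ = 3.9283, so q_3 = (-0.7024, -0.1933, 0.6401, -0.0549, -0.2377).
r_{14} = q_1·w_4 = 0.8341; r_{24} = q_2·w_4 = -0.1343; r_{34} = q_3·w_4 = -2.4210.
u_4 = w_4 − 0.8341·q_1 + 0.1343·q_2 + 2.4210·q_3 = (0.4571, 0.6897, 0.7489, -0.3778, 0.1923).
‖u_4‖ = 1.1938, so q_4 = (0.3829, 0.5777, 0.6273, -0.3165, 0.1610).

Q = [[-0.2085, -0.1209, -0.7024, 0.3829], [-0.2085, -0.1209, -0.1933, 0.5777], [-0.2085, 0.1880, 0.6401, 0.6273], [-0.8341, 0.4432, -0.0549, -0.3165], [0.4170, 0.8596, -0.2377, 0.1610]], R = [[4.7958, 2.9192, -3.1277, 0.8341], [0.0000, 3.2370, -0.8865, -0.1343], [0.0000, 0.0000, 3.9283, -2.4210], [0.0000, 0.0000, 0.0000, 1.1938]]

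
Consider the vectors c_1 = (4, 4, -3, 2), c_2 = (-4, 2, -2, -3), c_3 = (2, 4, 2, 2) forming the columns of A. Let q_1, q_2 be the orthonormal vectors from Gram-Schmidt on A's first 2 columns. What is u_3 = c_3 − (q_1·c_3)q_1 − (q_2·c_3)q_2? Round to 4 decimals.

u_3 = (-0.5897, 2.5672, 2.9782, 0.5123)

c_1 = (4, 4, -3, 2); ‖c_1‖ = 6.7082, so q_1 = (0.5963, 0.5963, -0.4472, 0.2981).
q_1·c_2 = 0.5963·(-4) + 0.5963·2 + (-0.4472)·(-2) + 0.2981·(-3) = -1.1926.
u_2 = c_2 + 1.1926·q_1 = (-3.2889, 2.7111, -2.5333, -2.6444).
‖u_2‖ = 5.6194, so q_2 = (-0.5853, 0.4825, -0.4508, -0.4706).
q_1·c_3 = 0.5963·2 + 0.5963·4 + (-0.4472)·2 + 0.2981·2 = 3.2796; q_2·c_3 = (-0.5853)·2 + 0.4825·4 + (-0.4508)·2 + (-0.4706)·2 = -1.0835.
u_3 = c_3 − 3.2796·q_1 + 1.0835·q_2 = (-0.5897, 2.5672, 2.9782, 0.5123).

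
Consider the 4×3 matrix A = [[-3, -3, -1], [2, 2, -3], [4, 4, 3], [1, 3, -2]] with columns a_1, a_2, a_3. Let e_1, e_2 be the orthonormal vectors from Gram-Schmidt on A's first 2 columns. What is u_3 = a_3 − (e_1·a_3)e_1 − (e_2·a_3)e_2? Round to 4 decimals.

u_3 = (-0.0690, -3.6207, 1.7586, 0.0000)

e_1 = a_1/‖a_1‖ = (-3, 2, 4, 1)/5.4772 = (-0.5477, 0.3651, 0.7303, 0.1826).
r_{12} = e_1·a_2 = 5.8424.
u_2 = a_2 − 5.8424·e_1 = (0.2000, -0.1333, -0.2667, 1.9333).
‖u_2‖ = 1.9664, so e_2 = (0.1017, -0.0678, -0.1356, 0.9832).
r_{13} = e_1·a_3 = 1.2780; r_{23} = e_2·a_3 = -2.2715.
u_3 = a_3 − 1.2780·e_1 + 2.2715·e_2 = (-0.0690, -3.6207, 1.7586, 0.0000).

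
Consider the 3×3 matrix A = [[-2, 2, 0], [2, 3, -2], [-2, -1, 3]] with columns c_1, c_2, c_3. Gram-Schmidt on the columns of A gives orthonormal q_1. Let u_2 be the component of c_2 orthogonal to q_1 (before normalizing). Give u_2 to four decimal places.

q_1 = c_1/‖c_1‖ = (-2, 2, -2)/3.4641 = (-0.5774, 0.5774, -0.5774).
r_{12} = q_1·c_2 = 1.1547.
u_2 = c_2 − 1.1547·q_1 = (2.6667, 2.3333, -0.3333).

u_2 = (2.6667, 2.3333, -0.3333)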